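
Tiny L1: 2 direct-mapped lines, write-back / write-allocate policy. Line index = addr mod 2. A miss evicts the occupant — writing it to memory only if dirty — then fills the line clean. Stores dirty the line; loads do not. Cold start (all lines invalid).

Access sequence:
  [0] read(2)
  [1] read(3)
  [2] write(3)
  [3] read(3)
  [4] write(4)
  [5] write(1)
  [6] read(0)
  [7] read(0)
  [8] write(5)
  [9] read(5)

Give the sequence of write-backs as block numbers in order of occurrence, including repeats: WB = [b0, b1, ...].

0: R B2 → L0 miss [-]
1: R B3 → L1 miss [-]
2: W B3 → L1 hit [D]
3: R B3 → L1 hit [D]
4: W B4 → L0 miss [D]
5: W B1 → L1 miss wb→B3 [D]
6: R B0 → L0 miss wb→B4 [-]
7: R B0 → L0 hit [-]
8: W B5 → L1 miss wb→B1 [D]
9: R B5 → L1 hit [D]

WB = [3, 4, 1]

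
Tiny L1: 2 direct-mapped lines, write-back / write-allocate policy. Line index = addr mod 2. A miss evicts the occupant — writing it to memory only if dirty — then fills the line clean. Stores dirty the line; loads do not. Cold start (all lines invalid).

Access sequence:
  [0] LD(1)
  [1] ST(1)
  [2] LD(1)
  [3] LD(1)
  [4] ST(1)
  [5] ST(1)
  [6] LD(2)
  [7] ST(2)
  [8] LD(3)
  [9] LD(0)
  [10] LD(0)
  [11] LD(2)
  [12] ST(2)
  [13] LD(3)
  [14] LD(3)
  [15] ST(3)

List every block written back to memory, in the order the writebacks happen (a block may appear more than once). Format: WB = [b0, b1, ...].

  0 | R B1 → L1 miss [-]
  1 | W B1 → L1 hit [D]
  2 | R B1 → L1 hit [D]
  3 | R B1 → L1 hit [D]
  4 | W B1 → L1 hit [D]
  5 | W B1 → L1 hit [D]
  6 | R B2 → L0 miss [-]
  7 | W B2 → L0 hit [D]
  8 | R B3 → L1 miss wb→B1 [-]
  9 | R B0 → L0 miss wb→B2 [-]
  10 | R B0 → L0 hit [-]
  11 | R B2 → L0 miss [-]
  12 | W B2 → L0 hit [D]
  13 | R B3 → L1 hit [-]
  14 | R B3 → L1 hit [-]
  15 | W B3 → L1 hit [D]

WB = [1, 2]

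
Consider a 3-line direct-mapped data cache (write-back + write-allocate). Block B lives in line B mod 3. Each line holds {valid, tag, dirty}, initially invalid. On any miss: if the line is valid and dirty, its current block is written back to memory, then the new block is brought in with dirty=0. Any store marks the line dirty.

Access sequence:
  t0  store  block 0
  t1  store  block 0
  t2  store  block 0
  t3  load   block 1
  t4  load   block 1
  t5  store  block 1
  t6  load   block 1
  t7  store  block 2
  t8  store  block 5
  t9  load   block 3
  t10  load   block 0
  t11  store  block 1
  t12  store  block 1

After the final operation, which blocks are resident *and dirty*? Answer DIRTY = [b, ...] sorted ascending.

  0 | W B0 → L0 miss [D]
  1 | W B0 → L0 hit [D]
  2 | W B0 → L0 hit [D]
  3 | R B1 → L1 miss [-]
  4 | R B1 → L1 hit [-]
  5 | W B1 → L1 hit [D]
  6 | R B1 → L1 hit [D]
  7 | W B2 → L2 miss [D]
  8 | W B5 → L2 miss wb→B2 [D]
  9 | R B3 → L0 miss wb→B0 [-]
  10 | R B0 → L0 miss [-]
  11 | W B1 → L1 hit [D]
  12 | W B1 → L1 hit [D]

DIRTY = [1, 5]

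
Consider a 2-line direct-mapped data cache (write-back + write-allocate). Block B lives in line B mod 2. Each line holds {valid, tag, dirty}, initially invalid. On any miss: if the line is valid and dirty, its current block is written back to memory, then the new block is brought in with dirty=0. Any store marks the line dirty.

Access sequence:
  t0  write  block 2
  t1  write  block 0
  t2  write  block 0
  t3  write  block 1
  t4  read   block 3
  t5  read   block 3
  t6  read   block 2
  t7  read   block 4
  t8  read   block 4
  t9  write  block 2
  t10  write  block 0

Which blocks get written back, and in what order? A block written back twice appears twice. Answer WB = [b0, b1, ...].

  0 | W B2 → L0 miss [D]
  1 | W B0 → L0 miss wb→B2 [D]
  2 | W B0 → L0 hit [D]
  3 | W B1 → L1 miss [D]
  4 | R B3 → L1 miss wb→B1 [-]
  5 | R B3 → L1 hit [-]
  6 | R B2 → L0 miss wb→B0 [-]
  7 | R B4 → L0 miss [-]
  8 | R B4 → L0 hit [-]
  9 | W B2 → L0 miss [D]
  10 | W B0 → L0 miss wb→B2 [D]

WB = [2, 1, 0, 2]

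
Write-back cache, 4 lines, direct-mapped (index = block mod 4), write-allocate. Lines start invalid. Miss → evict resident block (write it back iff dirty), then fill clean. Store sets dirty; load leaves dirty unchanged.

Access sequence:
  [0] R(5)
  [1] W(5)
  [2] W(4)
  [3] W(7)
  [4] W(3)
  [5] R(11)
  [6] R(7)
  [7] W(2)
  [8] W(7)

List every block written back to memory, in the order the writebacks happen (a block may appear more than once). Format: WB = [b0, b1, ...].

WB = [7, 3]

0: R B5 -> L1 miss  d=-]
1: W B5 -> L1 hit  d=D]
2: W B4 -> L0 miss  d=D]
3: W B7 -> L3 miss  d=D]
4: W B3 -> L3 miss wb->B7  d=D]
5: R B11 -> L3 miss wb->B3  d=-]
6: R B7 -> L3 miss  d=-]
7: W B2 -> L2 miss  d=D]
8: W B7 -> L3 hit  d=D]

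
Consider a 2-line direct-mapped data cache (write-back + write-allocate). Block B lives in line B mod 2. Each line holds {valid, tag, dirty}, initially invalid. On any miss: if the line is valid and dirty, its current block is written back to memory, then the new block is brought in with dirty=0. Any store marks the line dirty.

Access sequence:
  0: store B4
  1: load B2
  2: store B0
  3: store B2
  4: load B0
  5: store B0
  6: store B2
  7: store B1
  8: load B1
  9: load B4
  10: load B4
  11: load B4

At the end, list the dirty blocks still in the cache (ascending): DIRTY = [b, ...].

0: W B4 -> L0 miss  d=D]
1: R B2 -> L0 miss wb->B4  d=-]
2: W B0 -> L0 miss  d=D]
3: W B2 -> L0 miss wb->B0  d=D]
4: R B0 -> L0 miss wb->B2  d=-]
5: W B0 -> L0 hit  d=D]
6: W B2 -> L0 miss wb->B0  d=D]
7: W B1 -> L1 miss  d=D]
8: R B1 -> L1 hit  d=D]
9: R B4 -> L0 miss wb->B2  d=-]
10: R B4 -> L0 hit  d=-]
11: R B4 -> L0 hit  d=-]

DIRTY = [1]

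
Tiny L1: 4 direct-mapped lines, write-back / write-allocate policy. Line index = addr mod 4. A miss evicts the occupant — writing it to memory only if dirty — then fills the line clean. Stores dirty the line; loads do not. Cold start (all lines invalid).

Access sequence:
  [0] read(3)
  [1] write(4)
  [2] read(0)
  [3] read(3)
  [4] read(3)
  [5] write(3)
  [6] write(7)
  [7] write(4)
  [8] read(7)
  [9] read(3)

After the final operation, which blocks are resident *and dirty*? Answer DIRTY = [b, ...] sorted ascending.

0: R B3 → L3 miss [-]
1: W B4 → L0 miss [D]
2: R B0 → L0 miss wb→B4 [-]
3: R B3 → L3 hit [-]
4: R B3 → L3 hit [-]
5: W B3 → L3 hit [D]
6: W B7 → L3 miss wb→B3 [D]
7: W B4 → L0 miss [D]
8: R B7 → L3 hit [D]
9: R B3 → L3 miss wb→B7 [-]

DIRTY = [4]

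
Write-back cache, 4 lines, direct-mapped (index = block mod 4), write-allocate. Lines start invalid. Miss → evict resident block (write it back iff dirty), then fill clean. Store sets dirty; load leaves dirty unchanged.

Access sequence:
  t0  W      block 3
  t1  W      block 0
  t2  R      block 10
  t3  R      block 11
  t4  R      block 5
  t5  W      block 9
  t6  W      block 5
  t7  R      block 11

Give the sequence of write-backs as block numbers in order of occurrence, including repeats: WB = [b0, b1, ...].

  0 | W B3 → L3 miss [D]
  1 | W B0 → L0 miss [D]
  2 | R B10 → L2 miss [-]
  3 | R B11 → L3 miss wb→B3 [-]
  4 | R B5 → L1 miss [-]
  5 | W B9 → L1 miss [D]
  6 | W B5 → L1 miss wb→B9 [D]
  7 | R B11 → L3 hit [-]

WB = [3, 9]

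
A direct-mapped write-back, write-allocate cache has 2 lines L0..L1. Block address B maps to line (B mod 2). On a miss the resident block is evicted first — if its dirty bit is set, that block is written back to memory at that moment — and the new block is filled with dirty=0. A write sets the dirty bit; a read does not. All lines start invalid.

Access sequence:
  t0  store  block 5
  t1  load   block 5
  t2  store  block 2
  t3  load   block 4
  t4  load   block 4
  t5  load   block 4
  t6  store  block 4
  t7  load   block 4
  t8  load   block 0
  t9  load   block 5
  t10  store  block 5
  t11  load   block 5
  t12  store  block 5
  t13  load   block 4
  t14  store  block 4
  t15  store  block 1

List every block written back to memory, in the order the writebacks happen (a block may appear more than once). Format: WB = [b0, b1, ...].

WB = [2, 4, 5]

0: W B5 → L1 miss [D]
1: R B5 → L1 hit [D]
2: W B2 → L0 miss [D]
3: R B4 → L0 miss wb→B2 [-]
4: R B4 → L0 hit [-]
5: R B4 → L0 hit [-]
6: W B4 → L0 hit [D]
7: R B4 → L0 hit [D]
8: R B0 → L0 miss wb→B4 [-]
9: R B5 → L1 hit [D]
10: W B5 → L1 hit [D]
11: R B5 → L1 hit [D]
12: W B5 → L1 hit [D]
13: R B4 → L0 miss [-]
14: W B4 → L0 hit [D]
15: W B1 → L1 miss wb→B5 [D]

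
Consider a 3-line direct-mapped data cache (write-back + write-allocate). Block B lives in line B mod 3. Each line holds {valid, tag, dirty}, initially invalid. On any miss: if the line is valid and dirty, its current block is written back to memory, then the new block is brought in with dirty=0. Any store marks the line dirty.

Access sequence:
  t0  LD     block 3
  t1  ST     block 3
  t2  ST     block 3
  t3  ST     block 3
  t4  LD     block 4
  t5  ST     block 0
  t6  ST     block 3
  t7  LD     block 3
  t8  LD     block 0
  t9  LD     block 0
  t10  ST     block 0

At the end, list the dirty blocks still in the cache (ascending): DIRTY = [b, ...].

0: R B3 → L0 miss [-]
1: W B3 → L0 hit [D]
2: W B3 → L0 hit [D]
3: W B3 → L0 hit [D]
4: R B4 → L1 miss [-]
5: W B0 → L0 miss wb→B3 [D]
6: W B3 → L0 miss wb→B0 [D]
7: R B3 → L0 hit [D]
8: R B0 → L0 miss wb→B3 [-]
9: R B0 → L0 hit [-]
10: W B0 → L0 hit [D]

DIRTY = [0]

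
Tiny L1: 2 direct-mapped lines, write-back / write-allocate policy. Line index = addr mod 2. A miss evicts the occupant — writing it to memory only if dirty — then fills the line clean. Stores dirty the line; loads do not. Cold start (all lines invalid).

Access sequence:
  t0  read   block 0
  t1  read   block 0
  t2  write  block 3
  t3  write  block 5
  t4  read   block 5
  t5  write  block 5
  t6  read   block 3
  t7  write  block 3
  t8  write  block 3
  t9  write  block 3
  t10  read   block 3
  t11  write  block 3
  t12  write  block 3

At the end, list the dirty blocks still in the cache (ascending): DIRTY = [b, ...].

DIRTY = [3]

0: R B0 → L0 miss [-]
1: R B0 → L0 hit [-]
2: W B3 → L1 miss [D]
3: W B5 → L1 miss wb→B3 [D]
4: R B5 → L1 hit [D]
5: W B5 → L1 hit [D]
6: R B3 → L1 miss wb→B5 [-]
7: W B3 → L1 hit [D]
8: W B3 → L1 hit [D]
9: W B3 → L1 hit [D]
10: R B3 → L1 hit [D]
11: W B3 → L1 hit [D]
12: W B3 → L1 hit [D]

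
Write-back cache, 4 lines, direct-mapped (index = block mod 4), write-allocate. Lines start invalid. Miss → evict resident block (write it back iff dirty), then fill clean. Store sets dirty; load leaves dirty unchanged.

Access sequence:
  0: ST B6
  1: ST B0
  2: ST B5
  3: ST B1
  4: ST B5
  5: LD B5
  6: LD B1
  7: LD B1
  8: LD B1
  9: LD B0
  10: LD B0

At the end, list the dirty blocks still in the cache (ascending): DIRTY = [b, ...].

DIRTY = [0, 6]

0: W B6 → L2 miss [D]
1: W B0 → L0 miss [D]
2: W B5 → L1 miss [D]
3: W B1 → L1 miss wb→B5 [D]
4: W B5 → L1 miss wb→B1 [D]
5: R B5 → L1 hit [D]
6: R B1 → L1 miss wb→B5 [-]
7: R B1 → L1 hit [-]
8: R B1 → L1 hit [-]
9: R B0 → L0 hit [D]
10: R B0 → L0 hit [D]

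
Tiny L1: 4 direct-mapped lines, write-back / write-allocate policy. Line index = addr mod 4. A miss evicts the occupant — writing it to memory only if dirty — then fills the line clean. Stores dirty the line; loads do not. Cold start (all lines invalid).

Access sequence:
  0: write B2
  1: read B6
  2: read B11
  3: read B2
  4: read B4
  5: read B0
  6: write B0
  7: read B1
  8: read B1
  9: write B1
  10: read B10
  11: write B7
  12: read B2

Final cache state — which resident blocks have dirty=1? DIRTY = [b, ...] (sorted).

0: W B2 → L2 miss [D]
1: R B6 → L2 miss wb→B2 [-]
2: R B11 → L3 miss [-]
3: R B2 → L2 miss [-]
4: R B4 → L0 miss [-]
5: R B0 → L0 miss [-]
6: W B0 → L0 hit [D]
7: R B1 → L1 miss [-]
8: R B1 → L1 hit [-]
9: W B1 → L1 hit [D]
10: R B10 → L2 miss [-]
11: W B7 → L3 miss [D]
12: R B2 → L2 miss [-]

DIRTY = [0, 1, 7]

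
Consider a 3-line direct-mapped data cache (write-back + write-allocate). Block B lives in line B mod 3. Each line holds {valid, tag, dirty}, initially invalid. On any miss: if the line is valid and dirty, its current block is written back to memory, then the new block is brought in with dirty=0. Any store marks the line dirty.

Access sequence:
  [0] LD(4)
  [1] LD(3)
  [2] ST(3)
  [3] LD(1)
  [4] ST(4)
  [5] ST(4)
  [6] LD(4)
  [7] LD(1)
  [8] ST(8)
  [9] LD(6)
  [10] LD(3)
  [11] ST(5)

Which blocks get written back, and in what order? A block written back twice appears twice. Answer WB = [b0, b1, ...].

WB = [4, 3, 8]

0: R B4 -> L1 miss  d=-]
1: R B3 -> L0 miss  d=-]
2: W B3 -> L0 hit  d=D]
3: R B1 -> L1 miss  d=-]
4: W B4 -> L1 miss  d=D]
5: W B4 -> L1 hit  d=D]
6: R B4 -> L1 hit  d=D]
7: R B1 -> L1 miss wb->B4  d=-]
8: W B8 -> L2 miss  d=D]
9: R B6 -> L0 miss wb->B3  d=-]
10: R B3 -> L0 miss  d=-]
11: W B5 -> L2 miss wb->B8  d=D]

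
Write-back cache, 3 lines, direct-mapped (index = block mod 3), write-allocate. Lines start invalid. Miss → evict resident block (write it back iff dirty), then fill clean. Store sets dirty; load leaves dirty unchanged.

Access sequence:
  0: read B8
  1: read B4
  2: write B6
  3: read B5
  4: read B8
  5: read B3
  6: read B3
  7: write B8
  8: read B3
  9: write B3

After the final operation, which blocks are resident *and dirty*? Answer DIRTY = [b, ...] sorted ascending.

DIRTY = [3, 8]

  0 | R B8 → L2 miss [-]
  1 | R B4 → L1 miss [-]
  2 | W B6 → L0 miss [D]
  3 | R B5 → L2 miss [-]
  4 | R B8 → L2 miss [-]
  5 | R B3 → L0 miss wb→B6 [-]
  6 | R B3 → L0 hit [-]
  7 | W B8 → L2 hit [D]
  8 | R B3 → L0 hit [-]
  9 | W B3 → L0 hit [D]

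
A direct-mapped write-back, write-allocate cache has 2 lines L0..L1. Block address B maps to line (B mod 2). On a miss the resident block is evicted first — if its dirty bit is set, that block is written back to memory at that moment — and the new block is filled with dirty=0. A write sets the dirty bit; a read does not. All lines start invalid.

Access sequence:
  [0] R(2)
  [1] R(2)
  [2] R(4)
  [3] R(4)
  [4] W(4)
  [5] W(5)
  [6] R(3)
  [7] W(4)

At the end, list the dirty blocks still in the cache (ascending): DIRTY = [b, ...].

0: R B2 -> L0 miss  d=-]
1: R B2 -> L0 hit  d=-]
2: R B4 -> L0 miss  d=-]
3: R B4 -> L0 hit  d=-]
4: W B4 -> L0 hit  d=D]
5: W B5 -> L1 miss  d=D]
6: R B3 -> L1 miss wb->B5  d=-]
7: W B4 -> L0 hit  d=D]

DIRTY = [4]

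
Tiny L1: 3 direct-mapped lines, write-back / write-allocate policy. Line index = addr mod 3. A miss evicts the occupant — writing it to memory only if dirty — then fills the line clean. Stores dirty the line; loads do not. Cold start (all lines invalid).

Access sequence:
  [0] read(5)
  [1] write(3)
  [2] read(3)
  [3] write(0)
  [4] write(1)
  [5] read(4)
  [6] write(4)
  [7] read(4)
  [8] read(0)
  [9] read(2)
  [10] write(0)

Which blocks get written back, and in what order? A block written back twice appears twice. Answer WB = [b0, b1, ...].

  0 | R B5 → L2 miss [-]
  1 | W B3 → L0 miss [D]
  2 | R B3 → L0 hit [D]
  3 | W B0 → L0 miss wb→B3 [D]
  4 | W B1 → L1 miss [D]
  5 | R B4 → L1 miss wb→B1 [-]
  6 | W B4 → L1 hit [D]
  7 | R B4 → L1 hit [D]
  8 | R B0 → L0 hit [D]
  9 | R B2 → L2 miss [-]
  10 | W B0 → L0 hit [D]

WB = [3, 1]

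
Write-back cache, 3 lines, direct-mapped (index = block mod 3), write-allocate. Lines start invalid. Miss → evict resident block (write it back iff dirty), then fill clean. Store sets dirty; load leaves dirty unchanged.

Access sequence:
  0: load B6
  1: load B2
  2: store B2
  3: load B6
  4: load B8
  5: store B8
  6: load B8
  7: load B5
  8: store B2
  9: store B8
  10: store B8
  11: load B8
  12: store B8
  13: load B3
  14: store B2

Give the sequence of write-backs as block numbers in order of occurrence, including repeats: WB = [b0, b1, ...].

0: R B6 -> L0 miss  d=-]
1: R B2 -> L2 miss  d=-]
2: W B2 -> L2 hit  d=D]
3: R B6 -> L0 hit  d=-]
4: R B8 -> L2 miss wb->B2  d=-]
5: W B8 -> L2 hit  d=D]
6: R B8 -> L2 hit  d=D]
7: R B5 -> L2 miss wb->B8  d=-]
8: W B2 -> L2 miss  d=D]
9: W B8 -> L2 miss wb->B2  d=D]
10: W B8 -> L2 hit  d=D]
11: R B8 -> L2 hit  d=D]
12: W B8 -> L2 hit  d=D]
13: R B3 -> L0 miss  d=-]
14: W B2 -> L2 miss wb->B8  d=D]

WB = [2, 8, 2, 8]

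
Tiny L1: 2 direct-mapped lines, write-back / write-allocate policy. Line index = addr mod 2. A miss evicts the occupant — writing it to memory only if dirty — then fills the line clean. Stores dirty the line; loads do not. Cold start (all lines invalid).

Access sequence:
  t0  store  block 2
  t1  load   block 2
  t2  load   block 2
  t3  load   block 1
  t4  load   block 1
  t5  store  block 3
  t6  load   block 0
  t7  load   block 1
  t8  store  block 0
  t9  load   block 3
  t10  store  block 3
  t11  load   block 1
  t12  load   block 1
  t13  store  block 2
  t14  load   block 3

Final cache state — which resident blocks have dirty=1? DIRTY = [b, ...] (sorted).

DIRTY = [2]

0: W B2 → L0 miss [D]
1: R B2 → L0 hit [D]
2: R B2 → L0 hit [D]
3: R B1 → L1 miss [-]
4: R B1 → L1 hit [-]
5: W B3 → L1 miss [D]
6: R B0 → L0 miss wb→B2 [-]
7: R B1 → L1 miss wb→B3 [-]
8: W B0 → L0 hit [D]
9: R B3 → L1 miss [-]
10: W B3 → L1 hit [D]
11: R B1 → L1 miss wb→B3 [-]
12: R B1 → L1 hit [-]
13: W B2 → L0 miss wb→B0 [D]
14: R B3 → L1 miss [-]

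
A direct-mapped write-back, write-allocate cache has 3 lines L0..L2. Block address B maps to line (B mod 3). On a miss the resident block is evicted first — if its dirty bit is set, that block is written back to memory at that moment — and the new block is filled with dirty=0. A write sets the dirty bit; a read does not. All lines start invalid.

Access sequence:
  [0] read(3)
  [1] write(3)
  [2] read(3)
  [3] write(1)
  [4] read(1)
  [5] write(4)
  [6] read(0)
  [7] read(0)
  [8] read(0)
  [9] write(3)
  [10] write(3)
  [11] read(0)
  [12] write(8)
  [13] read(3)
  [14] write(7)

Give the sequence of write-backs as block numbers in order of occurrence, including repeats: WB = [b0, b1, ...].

0: R B3 → L0 miss [-]
1: W B3 → L0 hit [D]
2: R B3 → L0 hit [D]
3: W B1 → L1 miss [D]
4: R B1 → L1 hit [D]
5: W B4 → L1 miss wb→B1 [D]
6: R B0 → L0 miss wb→B3 [-]
7: R B0 → L0 hit [-]
8: R B0 → L0 hit [-]
9: W B3 → L0 miss [D]
10: W B3 → L0 hit [D]
11: R B0 → L0 miss wb→B3 [-]
12: W B8 → L2 miss [D]
13: R B3 → L0 miss [-]
14: W B7 → L1 miss wb→B4 [D]

WB = [1, 3, 3, 4]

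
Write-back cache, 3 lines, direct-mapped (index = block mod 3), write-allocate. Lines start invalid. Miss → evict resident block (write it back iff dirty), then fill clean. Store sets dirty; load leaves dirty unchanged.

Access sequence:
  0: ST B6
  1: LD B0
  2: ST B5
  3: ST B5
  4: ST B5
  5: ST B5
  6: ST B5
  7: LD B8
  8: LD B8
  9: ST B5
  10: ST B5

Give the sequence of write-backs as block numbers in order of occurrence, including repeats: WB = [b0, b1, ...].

WB = [6, 5]

  0 | W B6 → L0 miss [D]
  1 | R B0 → L0 miss wb→B6 [-]
  2 | W B5 → L2 miss [D]
  3 | W B5 → L2 hit [D]
  4 | W B5 → L2 hit [D]
  5 | W B5 → L2 hit [D]
  6 | W B5 → L2 hit [D]
  7 | R B8 → L2 miss wb→B5 [-]
  8 | R B8 → L2 hit [-]
  9 | W B5 → L2 miss [D]
  10 | W B5 → L2 hit [D]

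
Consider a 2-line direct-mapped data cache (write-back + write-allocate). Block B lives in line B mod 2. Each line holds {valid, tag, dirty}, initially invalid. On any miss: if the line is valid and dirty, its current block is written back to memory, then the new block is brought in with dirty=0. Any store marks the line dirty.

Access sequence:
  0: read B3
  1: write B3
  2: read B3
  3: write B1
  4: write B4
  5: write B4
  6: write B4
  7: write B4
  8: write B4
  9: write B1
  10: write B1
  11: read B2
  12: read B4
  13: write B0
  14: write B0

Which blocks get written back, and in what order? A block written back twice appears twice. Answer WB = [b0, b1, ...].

WB = [3, 4]

0: R B3 -> L1 miss  d=-]
1: W B3 -> L1 hit  d=D]
2: R B3 -> L1 hit  d=D]
3: W B1 -> L1 miss wb->B3  d=D]
4: W B4 -> L0 miss  d=D]
5: W B4 -> L0 hit  d=D]
6: W B4 -> L0 hit  d=D]
7: W B4 -> L0 hit  d=D]
8: W B4 -> L0 hit  d=D]
9: W B1 -> L1 hit  d=D]
10: W B1 -> L1 hit  d=D]
11: R B2 -> L0 miss wb->B4  d=-]
12: R B4 -> L0 miss  d=-]
13: W B0 -> L0 miss  d=D]
14: W B0 -> L0 hit  d=D]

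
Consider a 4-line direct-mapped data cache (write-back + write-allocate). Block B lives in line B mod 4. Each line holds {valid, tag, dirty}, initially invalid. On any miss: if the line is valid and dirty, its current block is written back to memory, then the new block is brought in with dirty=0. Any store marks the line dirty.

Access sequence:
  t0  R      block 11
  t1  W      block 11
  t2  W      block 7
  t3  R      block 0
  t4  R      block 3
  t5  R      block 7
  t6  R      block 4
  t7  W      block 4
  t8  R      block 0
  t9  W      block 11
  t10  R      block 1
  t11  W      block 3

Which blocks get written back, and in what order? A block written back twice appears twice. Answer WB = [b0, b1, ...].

WB = [11, 7, 4, 11]

0: R B11 -> L3 miss  d=-]
1: W B11 -> L3 hit  d=D]
2: W B7 -> L3 miss wb->B11  d=D]
3: R B0 -> L0 miss  d=-]
4: R B3 -> L3 miss wb->B7  d=-]
5: R B7 -> L3 miss  d=-]
6: R B4 -> L0 miss  d=-]
7: W B4 -> L0 hit  d=D]
8: R B0 -> L0 miss wb->B4  d=-]
9: W B11 -> L3 miss  d=D]
10: R B1 -> L1 miss  d=-]
11: W B3 -> L3 miss wb->B11  d=D]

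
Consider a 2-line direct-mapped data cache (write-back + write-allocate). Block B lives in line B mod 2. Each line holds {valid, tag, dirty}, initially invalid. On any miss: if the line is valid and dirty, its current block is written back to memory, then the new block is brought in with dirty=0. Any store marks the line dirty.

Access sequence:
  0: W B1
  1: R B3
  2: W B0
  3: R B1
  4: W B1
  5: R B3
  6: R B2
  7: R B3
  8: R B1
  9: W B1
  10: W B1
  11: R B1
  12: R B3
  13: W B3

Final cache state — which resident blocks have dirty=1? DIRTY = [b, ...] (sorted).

  0 | W B1 → L1 miss [D]
  1 | R B3 → L1 miss wb→B1 [-]
  2 | W B0 → L0 miss [D]
  3 | R B1 → L1 miss [-]
  4 | W B1 → L1 hit [D]
  5 | R B3 → L1 miss wb→B1 [-]
  6 | R B2 → L0 miss wb→B0 [-]
  7 | R B3 → L1 hit [-]
  8 | R B1 → L1 miss [-]
  9 | W B1 → L1 hit [D]
  10 | W B1 → L1 hit [D]
  11 | R B1 → L1 hit [D]
  12 | R B3 → L1 miss wb→B1 [-]
  13 | W B3 → L1 hit [D]

DIRTY = [3]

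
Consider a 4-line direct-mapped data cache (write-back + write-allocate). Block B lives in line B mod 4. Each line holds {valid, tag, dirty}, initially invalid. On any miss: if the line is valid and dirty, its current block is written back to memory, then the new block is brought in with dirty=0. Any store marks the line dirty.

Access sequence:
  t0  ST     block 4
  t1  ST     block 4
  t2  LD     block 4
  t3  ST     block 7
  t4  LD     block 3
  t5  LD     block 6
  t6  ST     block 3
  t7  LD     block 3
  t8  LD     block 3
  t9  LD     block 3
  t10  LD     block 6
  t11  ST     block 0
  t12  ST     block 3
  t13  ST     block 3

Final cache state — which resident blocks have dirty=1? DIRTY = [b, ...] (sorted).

DIRTY = [0, 3]

0: W B4 -> L0 miss  d=D]
1: W B4 -> L0 hit  d=D]
2: R B4 -> L0 hit  d=D]
3: W B7 -> L3 miss  d=D]
4: R B3 -> L3 miss wb->B7  d=-]
5: R B6 -> L2 miss  d=-]
6: W B3 -> L3 hit  d=D]
7: R B3 -> L3 hit  d=D]
8: R B3 -> L3 hit  d=D]
9: R B3 -> L3 hit  d=D]
10: R B6 -> L2 hit  d=-]
11: W B0 -> L0 miss wb->B4  d=D]
12: W B3 -> L3 hit  d=D]
13: W B3 -> L3 hit  d=D]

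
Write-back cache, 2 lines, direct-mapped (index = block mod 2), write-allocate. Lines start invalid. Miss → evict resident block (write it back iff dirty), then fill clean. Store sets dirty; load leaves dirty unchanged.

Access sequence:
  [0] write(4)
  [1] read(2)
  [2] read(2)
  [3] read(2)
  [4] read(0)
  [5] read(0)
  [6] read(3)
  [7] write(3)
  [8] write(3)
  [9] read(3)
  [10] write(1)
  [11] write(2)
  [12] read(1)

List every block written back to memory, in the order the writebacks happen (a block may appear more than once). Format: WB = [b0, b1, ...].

WB = [4, 3]

  0 | W B4 → L0 miss [D]
  1 | R B2 → L0 miss wb→B4 [-]
  2 | R B2 → L0 hit [-]
  3 | R B2 → L0 hit [-]
  4 | R B0 → L0 miss [-]
  5 | R B0 → L0 hit [-]
  6 | R B3 → L1 miss [-]
  7 | W B3 → L1 hit [D]
  8 | W B3 → L1 hit [D]
  9 | R B3 → L1 hit [D]
  10 | W B1 → L1 miss wb→B3 [D]
  11 | W B2 → L0 miss [D]
  12 | R B1 → L1 hit [D]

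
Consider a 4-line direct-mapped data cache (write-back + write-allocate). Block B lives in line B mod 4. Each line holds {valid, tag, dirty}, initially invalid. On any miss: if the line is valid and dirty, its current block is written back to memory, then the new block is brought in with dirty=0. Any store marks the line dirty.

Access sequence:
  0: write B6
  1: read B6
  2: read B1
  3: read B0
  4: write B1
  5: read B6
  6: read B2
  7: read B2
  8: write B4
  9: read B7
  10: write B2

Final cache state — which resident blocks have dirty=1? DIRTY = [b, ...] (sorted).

  0 | W B6 → L2 miss [D]
  1 | R B6 → L2 hit [D]
  2 | R B1 → L1 miss [-]
  3 | R B0 → L0 miss [-]
  4 | W B1 → L1 hit [D]
  5 | R B6 → L2 hit [D]
  6 | R B2 → L2 miss wb→B6 [-]
  7 | R B2 → L2 hit [-]
  8 | W B4 → L0 miss [D]
  9 | R B7 → L3 miss [-]
  10 | W B2 → L2 hit [D]

DIRTY = [1, 2, 4]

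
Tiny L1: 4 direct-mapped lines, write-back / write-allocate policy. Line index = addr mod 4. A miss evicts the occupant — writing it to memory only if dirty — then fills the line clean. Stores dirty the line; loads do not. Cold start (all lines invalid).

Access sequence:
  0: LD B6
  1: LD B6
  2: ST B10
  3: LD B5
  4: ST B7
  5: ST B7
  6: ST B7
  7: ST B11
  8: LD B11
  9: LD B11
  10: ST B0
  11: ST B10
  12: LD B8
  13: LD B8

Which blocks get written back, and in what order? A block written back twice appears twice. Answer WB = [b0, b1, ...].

WB = [7, 0]

  0 | R B6 → L2 miss [-]
  1 | R B6 → L2 hit [-]
  2 | W B10 → L2 miss [D]
  3 | R B5 → L1 miss [-]
  4 | W B7 → L3 miss [D]
  5 | W B7 → L3 hit [D]
  6 | W B7 → L3 hit [D]
  7 | W B11 → L3 miss wb→B7 [D]
  8 | R B11 → L3 hit [D]
  9 | R B11 → L3 hit [D]
  10 | W B0 → L0 miss [D]
  11 | W B10 → L2 hit [D]
  12 | R B8 → L0 miss wb→B0 [-]
  13 | R B8 → L0 hit [-]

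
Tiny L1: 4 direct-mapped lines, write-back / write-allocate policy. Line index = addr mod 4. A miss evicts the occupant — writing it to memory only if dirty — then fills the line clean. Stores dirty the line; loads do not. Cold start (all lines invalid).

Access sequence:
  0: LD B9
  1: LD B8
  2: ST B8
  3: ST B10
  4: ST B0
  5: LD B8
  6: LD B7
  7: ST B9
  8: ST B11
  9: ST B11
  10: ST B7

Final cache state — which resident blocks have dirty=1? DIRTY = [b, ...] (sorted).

DIRTY = [7, 9, 10]

  0 | R B9 → L1 miss [-]
  1 | R B8 → L0 miss [-]
  2 | W B8 → L0 hit [D]
  3 | W B10 → L2 miss [D]
  4 | W B0 → L0 miss wb→B8 [D]
  5 | R B8 → L0 miss wb→B0 [-]
  6 | R B7 → L3 miss [-]
  7 | W B9 → L1 hit [D]
  8 | W B11 → L3 miss [D]
  9 | W B11 → L3 hit [D]
  10 | W B7 → L3 miss wb→B11 [D]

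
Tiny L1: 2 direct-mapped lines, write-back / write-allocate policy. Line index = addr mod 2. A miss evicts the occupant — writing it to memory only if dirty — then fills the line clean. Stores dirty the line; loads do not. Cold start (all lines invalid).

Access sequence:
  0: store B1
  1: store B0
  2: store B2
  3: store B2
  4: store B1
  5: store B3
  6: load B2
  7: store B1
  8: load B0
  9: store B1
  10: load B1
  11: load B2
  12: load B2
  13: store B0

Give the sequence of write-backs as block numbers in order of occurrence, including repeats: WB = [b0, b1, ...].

  0 | W B1 → L1 miss [D]
  1 | W B0 → L0 miss [D]
  2 | W B2 → L0 miss wb→B0 [D]
  3 | W B2 → L0 hit [D]
  4 | W B1 → L1 hit [D]
  5 | W B3 → L1 miss wb→B1 [D]
  6 | R B2 → L0 hit [D]
  7 | W B1 → L1 miss wb→B3 [D]
  8 | R B0 → L0 miss wb→B2 [-]
  9 | W B1 → L1 hit [D]
  10 | R B1 → L1 hit [D]
  11 | R B2 → L0 miss [-]
  12 | R B2 → L0 hit [-]
  13 | W B0 → L0 miss [D]

WB = [0, 1, 3, 2]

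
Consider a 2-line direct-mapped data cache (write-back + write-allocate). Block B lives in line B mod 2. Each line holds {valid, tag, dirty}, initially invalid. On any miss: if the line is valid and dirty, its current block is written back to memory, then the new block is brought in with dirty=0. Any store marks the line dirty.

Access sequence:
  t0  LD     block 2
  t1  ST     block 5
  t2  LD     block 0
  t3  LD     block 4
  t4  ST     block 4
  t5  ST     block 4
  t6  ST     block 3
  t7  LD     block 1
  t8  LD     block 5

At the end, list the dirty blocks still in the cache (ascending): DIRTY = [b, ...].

0: R B2 → L0 miss [-]
1: W B5 → L1 miss [D]
2: R B0 → L0 miss [-]
3: R B4 → L0 miss [-]
4: W B4 → L0 hit [D]
5: W B4 → L0 hit [D]
6: W B3 → L1 miss wb→B5 [D]
7: R B1 → L1 miss wb→B3 [-]
8: R B5 → L1 miss [-]

DIRTY = [4]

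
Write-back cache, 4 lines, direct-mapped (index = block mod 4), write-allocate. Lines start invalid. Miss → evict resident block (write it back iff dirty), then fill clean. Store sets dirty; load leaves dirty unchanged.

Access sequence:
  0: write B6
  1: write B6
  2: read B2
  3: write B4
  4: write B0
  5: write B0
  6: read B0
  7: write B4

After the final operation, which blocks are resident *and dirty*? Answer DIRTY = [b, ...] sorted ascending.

DIRTY = [4]

  0 | W B6 → L2 miss [D]
  1 | W B6 → L2 hit [D]
  2 | R B2 → L2 miss wb→B6 [-]
  3 | W B4 → L0 miss [D]
  4 | W B0 → L0 miss wb→B4 [D]
  5 | W B0 → L0 hit [D]
  6 | R B0 → L0 hit [D]
  7 | W B4 → L0 miss wb→B0 [D]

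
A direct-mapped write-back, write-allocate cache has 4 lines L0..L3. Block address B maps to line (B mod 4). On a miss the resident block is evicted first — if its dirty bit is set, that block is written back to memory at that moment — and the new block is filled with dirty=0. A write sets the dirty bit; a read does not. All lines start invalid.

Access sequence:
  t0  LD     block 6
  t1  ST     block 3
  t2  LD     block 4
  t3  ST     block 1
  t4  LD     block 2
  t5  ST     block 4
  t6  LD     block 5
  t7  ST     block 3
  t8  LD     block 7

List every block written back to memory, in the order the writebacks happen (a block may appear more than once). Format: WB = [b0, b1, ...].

0: R B6 → L2 miss [-]
1: W B3 → L3 miss [D]
2: R B4 → L0 miss [-]
3: W B1 → L1 miss [D]
4: R B2 → L2 miss [-]
5: W B4 → L0 hit [D]
6: R B5 → L1 miss wb→B1 [-]
7: W B3 → L3 hit [D]
8: R B7 → L3 miss wb→B3 [-]

WB = [1, 3]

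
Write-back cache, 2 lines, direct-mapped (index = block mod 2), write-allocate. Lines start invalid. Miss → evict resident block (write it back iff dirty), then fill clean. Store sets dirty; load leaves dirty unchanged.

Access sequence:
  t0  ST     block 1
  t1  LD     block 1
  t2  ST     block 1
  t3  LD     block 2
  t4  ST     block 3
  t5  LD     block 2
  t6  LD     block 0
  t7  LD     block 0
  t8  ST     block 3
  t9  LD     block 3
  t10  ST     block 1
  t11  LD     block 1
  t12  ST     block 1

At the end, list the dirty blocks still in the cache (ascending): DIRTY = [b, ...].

0: W B1 -> L1 miss  d=D]
1: R B1 -> L1 hit  d=D]
2: W B1 -> L1 hit  d=D]
3: R B2 -> L0 miss  d=-]
4: W B3 -> L1 miss wb->B1  d=D]
5: R B2 -> L0 hit  d=-]
6: R B0 -> L0 miss  d=-]
7: R B0 -> L0 hit  d=-]
8: W B3 -> L1 hit  d=D]
9: R B3 -> L1 hit  d=D]
10: W B1 -> L1 miss wb->B3  d=D]
11: R B1 -> L1 hit  d=D]
12: W B1 -> L1 hit  d=D]

DIRTY = [1]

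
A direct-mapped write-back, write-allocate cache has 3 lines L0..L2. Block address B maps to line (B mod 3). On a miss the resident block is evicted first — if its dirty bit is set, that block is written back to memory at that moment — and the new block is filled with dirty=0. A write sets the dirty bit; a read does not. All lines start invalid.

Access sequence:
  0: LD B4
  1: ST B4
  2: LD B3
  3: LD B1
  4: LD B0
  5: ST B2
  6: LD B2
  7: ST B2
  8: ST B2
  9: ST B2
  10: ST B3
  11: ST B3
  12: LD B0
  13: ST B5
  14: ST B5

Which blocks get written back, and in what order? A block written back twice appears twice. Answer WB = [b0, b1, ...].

WB = [4, 3, 2]

  0 | R B4 → L1 miss [-]
  1 | W B4 → L1 hit [D]
  2 | R B3 → L0 miss [-]
  3 | R B1 → L1 miss wb→B4 [-]
  4 | R B0 → L0 miss [-]
  5 | W B2 → L2 miss [D]
  6 | R B2 → L2 hit [D]
  7 | W B2 → L2 hit [D]
  8 | W B2 → L2 hit [D]
  9 | W B2 → L2 hit [D]
  10 | W B3 → L0 miss [D]
  11 | W B3 → L0 hit [D]
  12 | R B0 → L0 miss wb→B3 [-]
  13 | W B5 → L2 miss wb→B2 [D]
  14 | W B5 → L2 hit [D]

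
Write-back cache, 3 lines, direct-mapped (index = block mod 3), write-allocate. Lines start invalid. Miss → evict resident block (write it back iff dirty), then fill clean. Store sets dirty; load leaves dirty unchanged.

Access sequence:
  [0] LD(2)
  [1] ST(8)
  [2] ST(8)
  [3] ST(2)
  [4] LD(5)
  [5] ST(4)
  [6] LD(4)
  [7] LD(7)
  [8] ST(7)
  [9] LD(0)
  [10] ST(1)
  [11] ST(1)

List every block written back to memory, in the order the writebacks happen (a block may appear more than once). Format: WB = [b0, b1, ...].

  0 | R B2 → L2 miss [-]
  1 | W B8 → L2 miss [D]
  2 | W B8 → L2 hit [D]
  3 | W B2 → L2 miss wb→B8 [D]
  4 | R B5 → L2 miss wb→B2 [-]
  5 | W B4 → L1 miss [D]
  6 | R B4 → L1 hit [D]
  7 | R B7 → L1 miss wb→B4 [-]
  8 | W B7 → L1 hit [D]
  9 | R B0 → L0 miss [-]
  10 | W B1 → L1 miss wb→B7 [D]
  11 | W B1 → L1 hit [D]

WB = [8, 2, 4, 7]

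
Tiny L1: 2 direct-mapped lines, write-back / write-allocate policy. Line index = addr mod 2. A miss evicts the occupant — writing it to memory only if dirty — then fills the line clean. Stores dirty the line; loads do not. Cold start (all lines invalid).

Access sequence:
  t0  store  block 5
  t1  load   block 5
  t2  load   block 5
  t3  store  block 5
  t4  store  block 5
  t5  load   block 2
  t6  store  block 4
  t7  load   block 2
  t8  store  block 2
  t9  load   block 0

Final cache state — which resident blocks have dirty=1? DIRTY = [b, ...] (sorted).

0: W B5 -> L1 miss  d=D]
1: R B5 -> L1 hit  d=D]
2: R B5 -> L1 hit  d=D]
3: W B5 -> L1 hit  d=D]
4: W B5 -> L1 hit  d=D]
5: R B2 -> L0 miss  d=-]
6: W B4 -> L0 miss  d=D]
7: R B2 -> L0 miss wb->B4  d=-]
8: W B2 -> L0 hit  d=D]
9: R B0 -> L0 miss wb->B2  d=-]

DIRTY = [5]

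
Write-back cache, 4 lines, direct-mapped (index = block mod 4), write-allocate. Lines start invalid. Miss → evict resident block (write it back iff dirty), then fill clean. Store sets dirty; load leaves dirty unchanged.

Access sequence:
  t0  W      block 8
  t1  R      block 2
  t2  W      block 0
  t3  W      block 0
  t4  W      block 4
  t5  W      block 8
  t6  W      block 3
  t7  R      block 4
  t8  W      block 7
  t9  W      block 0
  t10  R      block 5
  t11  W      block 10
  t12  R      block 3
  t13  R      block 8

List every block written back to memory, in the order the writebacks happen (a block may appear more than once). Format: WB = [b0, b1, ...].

  0 | W B8 → L0 miss [D]
  1 | R B2 → L2 miss [-]
  2 | W B0 → L0 miss wb→B8 [D]
  3 | W B0 → L0 hit [D]
  4 | W B4 → L0 miss wb→B0 [D]
  5 | W B8 → L0 miss wb→B4 [D]
  6 | W B3 → L3 miss [D]
  7 | R B4 → L0 miss wb→B8 [-]
  8 | W B7 → L3 miss wb→B3 [D]
  9 | W B0 → L0 miss [D]
  10 | R B5 → L1 miss [-]
  11 | W B10 → L2 miss [D]
  12 | R B3 → L3 miss wb→B7 [-]
  13 | R B8 → L0 miss wb→B0 [-]

WB = [8, 0, 4, 8, 3, 7, 0]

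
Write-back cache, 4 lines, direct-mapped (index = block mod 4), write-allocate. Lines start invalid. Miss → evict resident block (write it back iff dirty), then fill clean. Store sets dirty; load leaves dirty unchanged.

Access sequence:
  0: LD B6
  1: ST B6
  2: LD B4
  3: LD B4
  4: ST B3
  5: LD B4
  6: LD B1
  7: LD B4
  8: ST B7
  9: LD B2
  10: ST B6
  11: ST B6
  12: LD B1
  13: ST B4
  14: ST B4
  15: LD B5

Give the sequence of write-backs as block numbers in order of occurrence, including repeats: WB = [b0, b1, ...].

WB = [3, 6]

  0 | R B6 → L2 miss [-]
  1 | W B6 → L2 hit [D]
  2 | R B4 → L0 miss [-]
  3 | R B4 → L0 hit [-]
  4 | W B3 → L3 miss [D]
  5 | R B4 → L0 hit [-]
  6 | R B1 → L1 miss [-]
  7 | R B4 → L0 hit [-]
  8 | W B7 → L3 miss wb→B3 [D]
  9 | R B2 → L2 miss wb→B6 [-]
  10 | W B6 → L2 miss [D]
  11 | W B6 → L2 hit [D]
  12 | R B1 → L1 hit [-]
  13 | W B4 → L0 hit [D]
  14 | W B4 → L0 hit [D]
  15 | R B5 → L1 miss [-]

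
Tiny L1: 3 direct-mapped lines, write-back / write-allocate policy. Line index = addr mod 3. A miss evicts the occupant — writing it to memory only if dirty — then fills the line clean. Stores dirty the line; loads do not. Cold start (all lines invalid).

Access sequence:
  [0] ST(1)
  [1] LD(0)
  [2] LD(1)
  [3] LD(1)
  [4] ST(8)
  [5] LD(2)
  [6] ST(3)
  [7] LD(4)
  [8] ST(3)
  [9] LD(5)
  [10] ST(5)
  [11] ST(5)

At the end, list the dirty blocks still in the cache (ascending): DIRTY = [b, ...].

DIRTY = [3, 5]

0: W B1 -> L1 miss  d=D]
1: R B0 -> L0 miss  d=-]
2: R B1 -> L1 hit  d=D]
3: R B1 -> L1 hit  d=D]
4: W B8 -> L2 miss  d=D]
5: R B2 -> L2 miss wb->B8  d=-]
6: W B3 -> L0 miss  d=D]
7: R B4 -> L1 miss wb->B1  d=-]
8: W B3 -> L0 hit  d=D]
9: R B5 -> L2 miss  d=-]
10: W B5 -> L2 hit  d=D]
11: W B5 -> L2 hit  d=D]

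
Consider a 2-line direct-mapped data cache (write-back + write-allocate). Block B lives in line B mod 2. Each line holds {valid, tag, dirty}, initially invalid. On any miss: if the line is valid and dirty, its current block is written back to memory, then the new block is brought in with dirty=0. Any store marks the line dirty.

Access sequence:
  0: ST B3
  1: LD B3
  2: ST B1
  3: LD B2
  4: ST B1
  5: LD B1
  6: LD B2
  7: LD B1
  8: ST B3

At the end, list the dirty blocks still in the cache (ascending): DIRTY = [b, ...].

0: W B3 -> L1 miss  d=D]
1: R B3 -> L1 hit  d=D]
2: W B1 -> L1 miss wb->B3  d=D]
3: R B2 -> L0 miss  d=-]
4: W B1 -> L1 hit  d=D]
5: R B1 -> L1 hit  d=D]
6: R B2 -> L0 hit  d=-]
7: R B1 -> L1 hit  d=D]
8: W B3 -> L1 miss wb->B1  d=D]

DIRTY = [3]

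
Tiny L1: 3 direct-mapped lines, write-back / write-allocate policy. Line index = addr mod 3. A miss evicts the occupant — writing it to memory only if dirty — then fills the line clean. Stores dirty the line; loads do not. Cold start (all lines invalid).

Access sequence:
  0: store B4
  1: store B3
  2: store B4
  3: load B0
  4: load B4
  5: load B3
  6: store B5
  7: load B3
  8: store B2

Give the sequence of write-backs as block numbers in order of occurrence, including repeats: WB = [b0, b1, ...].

WB = [3, 5]

0: W B4 → L1 miss [D]
1: W B3 → L0 miss [D]
2: W B4 → L1 hit [D]
3: R B0 → L0 miss wb→B3 [-]
4: R B4 → L1 hit [D]
5: R B3 → L0 miss [-]
6: W B5 → L2 miss [D]
7: R B3 → L0 hit [-]
8: W B2 → L2 miss wb→B5 [D]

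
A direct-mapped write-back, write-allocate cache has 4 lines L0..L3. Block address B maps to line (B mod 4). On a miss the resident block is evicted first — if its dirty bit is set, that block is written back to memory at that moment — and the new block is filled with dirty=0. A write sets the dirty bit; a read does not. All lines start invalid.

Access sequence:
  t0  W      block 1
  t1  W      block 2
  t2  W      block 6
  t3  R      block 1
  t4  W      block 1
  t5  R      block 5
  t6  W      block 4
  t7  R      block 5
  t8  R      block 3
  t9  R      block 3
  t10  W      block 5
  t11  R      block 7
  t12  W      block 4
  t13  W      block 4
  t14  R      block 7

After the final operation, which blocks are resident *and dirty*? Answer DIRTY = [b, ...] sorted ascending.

DIRTY = [4, 5, 6]

0: W B1 → L1 miss [D]
1: W B2 → L2 miss [D]
2: W B6 → L2 miss wb→B2 [D]
3: R B1 → L1 hit [D]
4: W B1 → L1 hit [D]
5: R B5 → L1 miss wb→B1 [-]
6: W B4 → L0 miss [D]
7: R B5 → L1 hit [-]
8: R B3 → L3 miss [-]
9: R B3 → L3 hit [-]
10: W B5 → L1 hit [D]
11: R B7 → L3 miss [-]
12: W B4 → L0 hit [D]
13: W B4 → L0 hit [D]
14: R B7 → L3 hit [-]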